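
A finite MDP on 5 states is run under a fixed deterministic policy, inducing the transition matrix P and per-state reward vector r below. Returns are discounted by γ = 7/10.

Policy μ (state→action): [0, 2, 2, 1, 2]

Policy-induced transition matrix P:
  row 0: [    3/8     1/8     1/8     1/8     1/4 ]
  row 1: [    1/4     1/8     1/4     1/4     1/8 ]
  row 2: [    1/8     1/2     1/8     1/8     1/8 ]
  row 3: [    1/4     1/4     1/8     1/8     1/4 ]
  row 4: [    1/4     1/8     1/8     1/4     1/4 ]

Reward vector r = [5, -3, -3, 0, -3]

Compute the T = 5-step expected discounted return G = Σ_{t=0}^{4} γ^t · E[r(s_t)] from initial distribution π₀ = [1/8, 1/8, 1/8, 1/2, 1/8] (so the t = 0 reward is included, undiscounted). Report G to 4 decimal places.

t=0: π = [0.1250, 0.1250, 0.1250, 0.5000, 0.1250], E[r] = -0.5000, γ^t·E[r] = -0.500000, running G = -0.500000
t=1: π = [0.2500, 0.2344, 0.1406, 0.1563, 0.2188], E[r] = -0.5313, γ^t·E[r] = -0.371875, running G = -0.871875
t=2: π = [0.2637, 0.1973, 0.1543, 0.1816, 0.2031], E[r] = -0.3457, γ^t·E[r] = -0.169395, running G = -1.041270
t=3: π = [0.2637, 0.2056, 0.1497, 0.1750, 0.2061], E[r] = -0.3655, γ^t·E[r] = -0.125359, running G = -1.166629
t=4: π = [0.2643, 0.2030, 0.1507, 0.1765, 0.2056], E[r] = -0.3566, γ^t·E[r] = -0.085626, running G = -1.252255

G = -1.2523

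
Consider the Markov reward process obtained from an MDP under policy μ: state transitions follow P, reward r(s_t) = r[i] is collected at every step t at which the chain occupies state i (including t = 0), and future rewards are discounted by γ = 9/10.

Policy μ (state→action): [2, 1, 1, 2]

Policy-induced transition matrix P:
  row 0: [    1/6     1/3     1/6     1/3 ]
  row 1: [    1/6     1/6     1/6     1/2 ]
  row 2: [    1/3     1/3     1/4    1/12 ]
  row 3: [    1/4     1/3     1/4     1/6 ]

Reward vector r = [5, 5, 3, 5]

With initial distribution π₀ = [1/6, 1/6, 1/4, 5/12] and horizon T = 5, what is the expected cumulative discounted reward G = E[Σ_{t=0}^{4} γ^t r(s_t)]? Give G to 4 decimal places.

t=0: π = [0.1667, 0.1667, 0.2500, 0.4167], E[r] = 4.5000, γ^t·E[r] = 4.500000, running G = 4.500000
t=1: π = [0.2431, 0.3056, 0.2222, 0.2292], E[r] = 4.5556, γ^t·E[r] = 4.100000, running G = 8.600000
t=2: π = [0.2228, 0.2824, 0.2043, 0.2905], E[r] = 4.5914, γ^t·E[r] = 3.719063, running G = 12.319063
t=3: π = [0.2249, 0.2863, 0.2079, 0.2809], E[r] = 4.5842, γ^t·E[r] = 3.341883, running G = 15.660945
t=4: π = [0.2247, 0.2856, 0.2074, 0.2823], E[r] = 4.5852, γ^t·E[r] = 3.008348, running G = 18.669294

G = 18.6693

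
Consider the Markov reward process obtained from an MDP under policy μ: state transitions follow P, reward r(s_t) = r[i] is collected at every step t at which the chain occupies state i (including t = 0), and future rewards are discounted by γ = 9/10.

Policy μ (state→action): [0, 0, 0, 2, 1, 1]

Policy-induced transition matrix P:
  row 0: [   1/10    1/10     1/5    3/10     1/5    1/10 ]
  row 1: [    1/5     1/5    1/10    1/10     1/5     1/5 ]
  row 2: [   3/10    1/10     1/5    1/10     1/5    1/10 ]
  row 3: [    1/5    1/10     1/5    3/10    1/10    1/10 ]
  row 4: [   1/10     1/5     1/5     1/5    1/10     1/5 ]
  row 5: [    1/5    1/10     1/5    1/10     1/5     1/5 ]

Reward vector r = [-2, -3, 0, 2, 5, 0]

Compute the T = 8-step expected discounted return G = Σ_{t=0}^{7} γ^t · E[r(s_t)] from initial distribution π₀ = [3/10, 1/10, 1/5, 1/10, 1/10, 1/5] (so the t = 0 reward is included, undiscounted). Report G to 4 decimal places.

G = 2.0036

t=0: π = [0.3000, 0.1000, 0.2000, 0.1000, 0.1000, 0.2000], E[r] = -0.2000, γ^t·E[r] = -0.200000, running G = -0.200000
t=1: π = [0.1800, 0.1200, 0.1900, 0.1900, 0.1800, 0.1400], E[r] = 0.5600, γ^t·E[r] = 0.504000, running G = 0.304000
t=2: π = [0.1830, 0.1300, 0.1880, 0.1920, 0.1630, 0.1440], E[r] = 0.4430, γ^t·E[r] = 0.358830, running G = 0.662830
t=3: π = [0.1842, 0.1293, 0.1870, 0.1913, 0.1645, 0.1437], E[r] = 0.4488, γ^t·E[r] = 0.327175, running G = 0.990005
t=4: π = [0.1838, 0.1294, 0.1871, 0.1916, 0.1644, 0.1438], E[r] = 0.4494, γ^t·E[r] = 0.294851, running G = 1.284857
t=5: π = [0.1839, 0.1294, 0.1871, 0.1915, 0.1644, 0.1438], E[r] = 0.4491, γ^t·E[r] = 0.265217, running G = 1.550073
t=6: π = [0.1839, 0.1294, 0.1871, 0.1915, 0.1644, 0.1438], E[r] = 0.4492, γ^t·E[r] = 0.238718, running G = 1.788791
t=7: π = [0.1839, 0.1294, 0.1871, 0.1915, 0.1644, 0.1438], E[r] = 0.4492, γ^t·E[r] = 0.214844, running G = 2.003635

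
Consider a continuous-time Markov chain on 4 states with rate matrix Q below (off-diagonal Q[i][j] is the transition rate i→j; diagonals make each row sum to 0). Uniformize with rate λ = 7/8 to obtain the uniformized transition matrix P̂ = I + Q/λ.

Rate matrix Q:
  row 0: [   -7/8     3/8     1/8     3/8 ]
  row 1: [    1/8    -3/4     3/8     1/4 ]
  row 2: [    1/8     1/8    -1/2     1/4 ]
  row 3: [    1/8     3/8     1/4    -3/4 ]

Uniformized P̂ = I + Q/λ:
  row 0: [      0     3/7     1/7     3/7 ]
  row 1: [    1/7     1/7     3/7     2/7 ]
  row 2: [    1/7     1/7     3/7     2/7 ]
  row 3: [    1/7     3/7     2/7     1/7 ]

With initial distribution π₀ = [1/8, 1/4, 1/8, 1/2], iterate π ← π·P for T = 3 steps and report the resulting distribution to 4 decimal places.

π = [0.1250, 0.2558, 0.3542, 0.2649]

t=0: π = [0.1250, 0.2500, 0.1250, 0.5000]
t=1: π = [0.1250, 0.3214, 0.3214, 0.2321]
t=2: π = [0.1250, 0.2449, 0.3597, 0.2704]
t=3: π = [0.1250, 0.2558, 0.3542, 0.2649]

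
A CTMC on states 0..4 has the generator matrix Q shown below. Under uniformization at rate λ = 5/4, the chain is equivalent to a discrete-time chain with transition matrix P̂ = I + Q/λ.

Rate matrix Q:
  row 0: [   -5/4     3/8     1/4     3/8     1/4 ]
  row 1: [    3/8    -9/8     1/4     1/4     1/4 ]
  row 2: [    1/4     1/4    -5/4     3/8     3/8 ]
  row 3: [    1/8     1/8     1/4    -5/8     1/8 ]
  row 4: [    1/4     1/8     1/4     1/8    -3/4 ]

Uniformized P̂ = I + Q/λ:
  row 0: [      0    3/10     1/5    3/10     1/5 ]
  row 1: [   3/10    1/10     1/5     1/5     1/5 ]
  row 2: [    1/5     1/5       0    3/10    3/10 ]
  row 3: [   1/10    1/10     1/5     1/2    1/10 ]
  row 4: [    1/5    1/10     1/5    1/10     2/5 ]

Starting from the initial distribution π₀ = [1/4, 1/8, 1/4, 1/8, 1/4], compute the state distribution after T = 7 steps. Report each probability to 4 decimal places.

t=0: π = [0.2500, 0.1250, 0.2500, 0.1250, 0.2500]
t=1: π = [0.1500, 0.1750, 0.1500, 0.2625, 0.2625]
t=2: π = [0.1613, 0.1450, 0.1700, 0.2825, 0.2413]
t=3: π = [0.1540, 0.1493, 0.1660, 0.2938, 0.2370]
t=4: π = [0.1548, 0.1474, 0.1668, 0.2964, 0.2346]
t=5: π = [0.1541, 0.1476, 0.1666, 0.2976, 0.2340]
t=6: π = [0.1542, 0.1475, 0.1667, 0.2980, 0.2337]
t=7: π = [0.1541, 0.1475, 0.1667, 0.2981, 0.2336]

π = [0.1541, 0.1475, 0.1667, 0.2981, 0.2336]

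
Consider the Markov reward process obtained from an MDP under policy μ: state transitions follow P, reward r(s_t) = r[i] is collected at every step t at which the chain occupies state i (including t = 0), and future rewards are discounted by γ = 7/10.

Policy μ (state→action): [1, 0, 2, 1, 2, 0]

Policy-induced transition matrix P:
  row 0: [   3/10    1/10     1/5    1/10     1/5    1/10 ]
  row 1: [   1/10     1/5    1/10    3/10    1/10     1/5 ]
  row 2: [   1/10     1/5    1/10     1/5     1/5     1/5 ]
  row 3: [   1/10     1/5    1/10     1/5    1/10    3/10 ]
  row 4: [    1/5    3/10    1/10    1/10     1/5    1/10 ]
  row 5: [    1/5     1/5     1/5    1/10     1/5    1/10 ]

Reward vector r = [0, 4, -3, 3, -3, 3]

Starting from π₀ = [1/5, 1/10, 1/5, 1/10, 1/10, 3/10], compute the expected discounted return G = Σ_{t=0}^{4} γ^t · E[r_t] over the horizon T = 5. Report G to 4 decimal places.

G = 2.1466

t=0: π = [0.2000, 0.1000, 0.2000, 0.1000, 0.1000, 0.3000], E[r] = 0.7000, γ^t·E[r] = 0.700000, running G = 0.700000
t=1: π = [0.1800, 0.1900, 0.1500, 0.1500, 0.1800, 0.1500], E[r] = 0.6700, γ^t·E[r] = 0.469000, running G = 1.169000
t=2: π = [0.1690, 0.2000, 0.1330, 0.1680, 0.1660, 0.1640], E[r] = 0.8990, γ^t·E[r] = 0.440510, running G = 1.609510
t=3: π = [0.1668, 0.1997, 0.1333, 0.1701, 0.1632, 0.1669], E[r] = 0.9203, γ^t·E[r] = 0.315663, running G = 1.925173
t=4: π = [0.1664, 0.1996, 0.1334, 0.1703, 0.1630, 0.1673], E[r] = 0.9222, γ^t·E[r] = 0.221418, running G = 2.146591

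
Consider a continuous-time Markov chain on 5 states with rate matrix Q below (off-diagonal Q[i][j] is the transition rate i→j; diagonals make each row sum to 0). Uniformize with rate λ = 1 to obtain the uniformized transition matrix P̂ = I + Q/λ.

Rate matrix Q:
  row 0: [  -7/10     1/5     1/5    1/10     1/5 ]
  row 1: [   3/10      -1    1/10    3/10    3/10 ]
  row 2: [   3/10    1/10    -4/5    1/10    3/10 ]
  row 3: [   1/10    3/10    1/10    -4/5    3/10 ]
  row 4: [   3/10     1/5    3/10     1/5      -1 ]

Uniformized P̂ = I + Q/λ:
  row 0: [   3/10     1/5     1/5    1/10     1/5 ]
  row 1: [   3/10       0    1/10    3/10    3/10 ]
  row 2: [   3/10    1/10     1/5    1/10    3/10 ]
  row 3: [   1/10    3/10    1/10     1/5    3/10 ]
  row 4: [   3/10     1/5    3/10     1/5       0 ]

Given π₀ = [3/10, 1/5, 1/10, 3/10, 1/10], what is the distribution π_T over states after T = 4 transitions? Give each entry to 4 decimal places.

π = [0.2657, 0.1654, 0.1875, 0.1715, 0.2098]

t=0: π = [0.3000, 0.2000, 0.1000, 0.3000, 0.1000]
t=1: π = [0.2400, 0.1800, 0.1600, 0.1800, 0.2400]
t=2: π = [0.2640, 0.1660, 0.1880, 0.1780, 0.2040]
t=3: π = [0.2644, 0.1658, 0.1860, 0.1714, 0.2124]
t=4: π = [0.2657, 0.1654, 0.1875, 0.1715, 0.2098]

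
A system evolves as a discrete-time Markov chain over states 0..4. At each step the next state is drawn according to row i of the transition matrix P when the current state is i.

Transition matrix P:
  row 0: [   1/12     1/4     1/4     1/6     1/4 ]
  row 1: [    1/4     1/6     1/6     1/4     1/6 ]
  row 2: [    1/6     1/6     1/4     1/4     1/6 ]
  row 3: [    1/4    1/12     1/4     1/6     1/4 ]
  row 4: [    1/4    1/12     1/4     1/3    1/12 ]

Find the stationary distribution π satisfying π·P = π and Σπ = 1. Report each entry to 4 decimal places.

π = [0.1973, 0.1484, 0.2376, 0.2300, 0.1867]

Balance equations π_j = Σ_i π_i·P[i][j]:
  π_0 = 1/12·π_0 + 1/4·π_1 + 1/6·π_2 + 1/4·π_3 + 1/4·π_4
  π_1 = 1/4·π_0 + 1/6·π_1 + 1/6·π_2 + 1/12·π_3 + 1/12·π_4
  π_2 = 1/4·π_0 + 1/6·π_1 + 1/4·π_2 + 1/4·π_3 + 1/4·π_4
  π_3 = 1/6·π_0 + 1/4·π_1 + 1/4·π_2 + 1/6·π_3 + 1/3·π_4
  normalize: π_0 + π_1 + π_2 + π_3 + π_4 = 1
Solving the linear system gives exactly π = [367/1860, 23/155, 221/930, 499/2170, 2431/13020].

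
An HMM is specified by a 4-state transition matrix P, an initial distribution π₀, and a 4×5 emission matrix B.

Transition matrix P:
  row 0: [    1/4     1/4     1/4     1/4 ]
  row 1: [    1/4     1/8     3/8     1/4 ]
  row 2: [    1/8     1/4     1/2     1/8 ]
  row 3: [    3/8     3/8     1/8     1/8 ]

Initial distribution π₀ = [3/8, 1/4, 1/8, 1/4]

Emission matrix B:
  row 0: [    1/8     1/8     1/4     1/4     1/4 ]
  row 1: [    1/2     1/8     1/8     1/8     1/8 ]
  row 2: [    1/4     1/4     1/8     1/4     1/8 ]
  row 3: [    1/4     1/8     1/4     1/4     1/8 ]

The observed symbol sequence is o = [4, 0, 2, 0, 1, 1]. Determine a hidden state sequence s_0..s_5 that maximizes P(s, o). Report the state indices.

t=0: δ = [9.375e-02, 3.125e-02, 1.562e-02, 3.125e-02]  (obs o_0=4)
t=1: δ = [2.930e-03, 1.172e-02, 5.859e-03, 5.859e-03]  ψ = [0, 0, 0, 0]  (obs o_1=0)
t=2: δ = [7.324e-04, 2.747e-04, 5.493e-04, 7.324e-04]  ψ = [1, 3, 1, 1]  (obs o_2=2)
t=3: δ = [3.433e-05, 1.373e-04, 6.866e-05, 4.578e-05]  ψ = [3, 3, 2, 0]  (obs o_3=0)
t=4: δ = [4.292e-06, 2.146e-06, 1.287e-05, 4.292e-06]  ψ = [1, 1, 1, 1]  (obs o_4=1)
t=5: δ = [2.012e-07, 4.023e-07, 1.609e-06, 2.012e-07]  ψ = [2, 2, 2, 2]  (obs o_5=1)
backtrack: best end state = 2; path = [0, 1, 3, 1, 2, 2]

path = [0, 1, 3, 1, 2, 2]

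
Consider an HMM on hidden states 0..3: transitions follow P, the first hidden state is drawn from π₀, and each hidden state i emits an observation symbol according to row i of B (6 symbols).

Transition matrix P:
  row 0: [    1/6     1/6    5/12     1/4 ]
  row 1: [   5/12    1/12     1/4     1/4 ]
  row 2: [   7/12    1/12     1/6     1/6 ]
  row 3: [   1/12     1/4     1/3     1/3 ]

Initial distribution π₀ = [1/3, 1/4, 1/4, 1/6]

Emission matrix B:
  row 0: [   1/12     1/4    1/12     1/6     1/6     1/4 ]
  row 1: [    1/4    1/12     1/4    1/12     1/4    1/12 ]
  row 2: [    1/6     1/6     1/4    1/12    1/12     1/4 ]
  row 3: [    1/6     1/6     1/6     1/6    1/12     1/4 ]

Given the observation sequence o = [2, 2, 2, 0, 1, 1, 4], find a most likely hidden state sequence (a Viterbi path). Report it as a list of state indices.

path = [1, 2, 0, 2, 0, 2, 0]

t=0: δ = [2.778e-02, 6.250e-02, 6.250e-02, 2.778e-02]  (obs o_0=2)
t=1: δ = [3.038e-03, 1.736e-03, 3.906e-03, 2.604e-03]  ψ = [2, 3, 1, 1]  (obs o_1=2)
t=2: δ = [1.899e-04, 1.628e-04, 3.165e-04, 1.447e-04]  ψ = [2, 3, 0, 3]  (obs o_2=2)
t=3: δ = [1.538e-05, 9.042e-06, 1.319e-05, 8.791e-06]  ψ = [2, 3, 0, 2]  (obs o_3=0)
t=4: δ = [1.923e-06, 2.137e-07, 1.068e-06, 6.410e-07]  ψ = [2, 0, 0, 0]  (obs o_4=1)
t=5: δ = [1.558e-07, 2.671e-08, 1.335e-07, 8.013e-08]  ψ = [2, 0, 0, 0]  (obs o_5=1)
t=6: δ = [1.298e-08, 6.492e-09, 5.410e-09, 3.246e-09]  ψ = [2, 0, 0, 0]  (obs o_6=4)
backtrack: best end state = 0; path = [1, 2, 0, 2, 0, 2, 0]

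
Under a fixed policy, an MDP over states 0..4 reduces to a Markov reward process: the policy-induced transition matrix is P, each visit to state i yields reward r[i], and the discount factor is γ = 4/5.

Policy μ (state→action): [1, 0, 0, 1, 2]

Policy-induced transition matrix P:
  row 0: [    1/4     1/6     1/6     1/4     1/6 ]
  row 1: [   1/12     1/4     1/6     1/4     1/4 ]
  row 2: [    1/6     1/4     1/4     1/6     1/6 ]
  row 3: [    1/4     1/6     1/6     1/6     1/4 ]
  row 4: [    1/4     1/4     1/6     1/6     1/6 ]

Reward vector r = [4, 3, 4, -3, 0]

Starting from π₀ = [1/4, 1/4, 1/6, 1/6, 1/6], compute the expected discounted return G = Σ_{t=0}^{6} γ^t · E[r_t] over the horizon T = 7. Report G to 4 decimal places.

G = 6.5087

t=0: π = [0.2500, 0.2500, 0.1667, 0.1667, 0.1667], E[r] = 1.9167, γ^t·E[r] = 1.916667, running G = 1.916667
t=1: π = [0.1944, 0.2153, 0.1806, 0.2083, 0.2014], E[r] = 1.5208, γ^t·E[r] = 1.216667, running G = 3.133333
t=2: π = [0.1991, 0.2164, 0.1817, 0.2008, 0.2020], E[r] = 1.5700, γ^t·E[r] = 1.004815, running G = 4.138148
t=3: π = [0.1988, 0.2167, 0.1818, 0.2013, 0.2014], E[r] = 1.5685, γ^t·E[r] = 0.803086, running G = 4.941235
t=4: π = [0.1987, 0.2167, 0.1818, 0.2013, 0.2015], E[r] = 1.5683, γ^t·E[r] = 0.642388, running G = 5.583623
t=5: π = [0.1987, 0.2167, 0.1818, 0.2013, 0.2015], E[r] = 1.5684, γ^t·E[r] = 0.513924, running G = 6.097547
t=6: π = [0.1987, 0.2167, 0.1818, 0.2013, 0.2015], E[r] = 1.5684, γ^t·E[r] = 0.411138, running G = 6.508685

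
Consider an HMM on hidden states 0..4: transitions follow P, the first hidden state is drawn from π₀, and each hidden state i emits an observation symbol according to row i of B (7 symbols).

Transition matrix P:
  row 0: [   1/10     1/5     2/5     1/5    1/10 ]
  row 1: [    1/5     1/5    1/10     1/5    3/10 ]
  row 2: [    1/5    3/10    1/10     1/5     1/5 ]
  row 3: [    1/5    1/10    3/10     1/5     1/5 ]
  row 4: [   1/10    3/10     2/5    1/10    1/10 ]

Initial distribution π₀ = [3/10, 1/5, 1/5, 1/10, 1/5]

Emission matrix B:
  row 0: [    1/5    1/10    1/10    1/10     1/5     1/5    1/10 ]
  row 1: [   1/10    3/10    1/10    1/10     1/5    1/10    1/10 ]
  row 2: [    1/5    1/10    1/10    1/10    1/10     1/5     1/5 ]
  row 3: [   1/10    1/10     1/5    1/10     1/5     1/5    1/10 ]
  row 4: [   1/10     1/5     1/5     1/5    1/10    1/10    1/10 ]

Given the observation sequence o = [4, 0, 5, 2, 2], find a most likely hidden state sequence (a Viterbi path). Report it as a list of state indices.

t=0: δ = [6.000e-02, 4.000e-02, 2.000e-02, 2.000e-02, 2.000e-02]  (obs o_0=4)
t=1: δ = [1.600e-03, 1.200e-03, 4.800e-03, 1.200e-03, 1.200e-03]  ψ = [1, 0, 0, 0, 1]  (obs o_1=0)
t=2: δ = [1.920e-04, 1.440e-04, 1.280e-04, 1.920e-04, 9.600e-05]  ψ = [2, 2, 0, 2, 2]  (obs o_2=5)
t=3: δ = [3.840e-06, 3.840e-06, 7.680e-06, 7.680e-06, 8.640e-06]  ψ = [3, 0, 0, 0, 1]  (obs o_3=2)
t=4: δ = [1.536e-07, 2.592e-07, 3.456e-07, 3.072e-07, 3.072e-07]  ψ = [2, 4, 4, 2, 2]  (obs o_4=2)
backtrack: best end state = 2; path = [0, 2, 1, 4, 2]

path = [0, 2, 1, 4, 2]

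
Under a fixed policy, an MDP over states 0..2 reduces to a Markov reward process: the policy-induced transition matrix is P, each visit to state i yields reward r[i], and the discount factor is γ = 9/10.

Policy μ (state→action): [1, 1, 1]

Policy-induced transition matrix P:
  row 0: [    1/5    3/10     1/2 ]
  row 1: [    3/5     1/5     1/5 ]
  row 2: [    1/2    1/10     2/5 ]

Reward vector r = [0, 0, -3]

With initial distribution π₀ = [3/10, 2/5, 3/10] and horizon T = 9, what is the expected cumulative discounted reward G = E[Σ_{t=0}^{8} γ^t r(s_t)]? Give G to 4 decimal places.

G = -6.9218

t=0: π = [0.3000, 0.4000, 0.3000], E[r] = -0.9000, γ^t·E[r] = -0.900000, running G = -0.900000
t=1: π = [0.4500, 0.2000, 0.3500], E[r] = -1.0500, γ^t·E[r] = -0.945000, running G = -1.845000
t=2: π = [0.3850, 0.2100, 0.4050], E[r] = -1.2150, γ^t·E[r] = -0.984150, running G = -2.829150
t=3: π = [0.4055, 0.1980, 0.3965], E[r] = -1.1895, γ^t·E[r] = -0.867146, running G = -3.696296
t=4: π = [0.3982, 0.2009, 0.4010], E[r] = -1.2029, γ^t·E[r] = -0.789190, running G = -4.485485
t=5: π = [0.4006, 0.1997, 0.3996], E[r] = -1.1989, γ^t·E[r] = -0.707941, running G = -5.193427
t=6: π = [0.3998, 0.2001, 0.4001], E[r] = -1.2004, γ^t·E[r] = -0.637921, running G = -5.831348
t=7: π = [0.4001, 0.2000, 0.4000], E[r] = -1.1999, γ^t·E[r] = -0.573896, running G = -6.405244
t=8: π = [0.4000, 0.2000, 0.4000], E[r] = -1.2000, γ^t·E[r] = -0.516579, running G = -6.921823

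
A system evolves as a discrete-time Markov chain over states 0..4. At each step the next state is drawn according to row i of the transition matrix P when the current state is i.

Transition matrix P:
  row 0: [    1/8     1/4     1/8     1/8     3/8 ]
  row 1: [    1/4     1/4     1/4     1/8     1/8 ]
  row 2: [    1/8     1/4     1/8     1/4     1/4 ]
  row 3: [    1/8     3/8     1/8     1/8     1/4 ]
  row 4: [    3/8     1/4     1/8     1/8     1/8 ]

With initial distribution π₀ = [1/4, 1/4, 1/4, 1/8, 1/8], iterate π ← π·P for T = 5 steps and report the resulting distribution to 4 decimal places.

t=0: π = [0.2500, 0.2500, 0.2500, 0.1250, 0.1250]
t=1: π = [0.1875, 0.2656, 0.1563, 0.1563, 0.2344]
t=2: π = [0.2168, 0.2695, 0.1582, 0.1445, 0.2109]
t=3: π = [0.2114, 0.2681, 0.1587, 0.1448, 0.2170]
t=4: π = [0.2128, 0.2681, 0.1585, 0.1448, 0.2158]
t=5: π = [0.2125, 0.2681, 0.1585, 0.1448, 0.2161]

π = [0.2125, 0.2681, 0.1585, 0.1448, 0.2161]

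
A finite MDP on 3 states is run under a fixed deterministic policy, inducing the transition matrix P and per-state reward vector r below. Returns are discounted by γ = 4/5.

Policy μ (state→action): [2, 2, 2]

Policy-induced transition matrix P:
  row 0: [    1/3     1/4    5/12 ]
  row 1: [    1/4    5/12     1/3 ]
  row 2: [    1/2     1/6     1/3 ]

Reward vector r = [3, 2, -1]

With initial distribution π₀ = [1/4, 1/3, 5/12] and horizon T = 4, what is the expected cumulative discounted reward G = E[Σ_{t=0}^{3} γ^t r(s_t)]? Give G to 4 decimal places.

t=0: π = [0.2500, 0.3333, 0.4167], E[r] = 1.0000, γ^t·E[r] = 1.000000, running G = 1.000000
t=1: π = [0.3750, 0.2708, 0.3542], E[r] = 1.3125, γ^t·E[r] = 1.050000, running G = 2.050000
t=2: π = [0.3698, 0.2656, 0.3646], E[r] = 1.2760, γ^t·E[r] = 0.816667, running G = 2.866667
t=3: π = [0.3720, 0.2639, 0.3641], E[r] = 1.2795, γ^t·E[r] = 0.655111, running G = 3.521778

G = 3.5218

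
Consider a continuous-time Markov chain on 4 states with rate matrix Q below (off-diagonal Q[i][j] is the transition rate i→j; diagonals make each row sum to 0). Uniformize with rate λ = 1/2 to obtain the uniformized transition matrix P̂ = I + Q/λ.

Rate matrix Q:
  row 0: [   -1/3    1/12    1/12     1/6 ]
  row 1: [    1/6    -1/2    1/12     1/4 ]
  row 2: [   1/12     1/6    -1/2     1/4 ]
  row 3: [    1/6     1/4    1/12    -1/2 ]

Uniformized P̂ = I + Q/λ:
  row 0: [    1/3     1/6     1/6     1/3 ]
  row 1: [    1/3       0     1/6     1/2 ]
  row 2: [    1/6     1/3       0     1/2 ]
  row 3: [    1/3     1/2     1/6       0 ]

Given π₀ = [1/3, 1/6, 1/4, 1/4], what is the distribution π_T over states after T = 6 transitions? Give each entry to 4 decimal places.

π = [0.3095, 0.2490, 0.1429, 0.2986]

t=0: π = [0.3333, 0.1667, 0.2500, 0.2500]
t=1: π = [0.2917, 0.2639, 0.1250, 0.3194]
t=2: π = [0.3125, 0.2500, 0.1458, 0.2917]
t=3: π = [0.3090, 0.2465, 0.1424, 0.3021]
t=4: π = [0.3096, 0.2500, 0.1429, 0.2975]
t=5: π = [0.3095, 0.2480, 0.1428, 0.2997]
t=6: π = [0.3095, 0.2490, 0.1429, 0.2986]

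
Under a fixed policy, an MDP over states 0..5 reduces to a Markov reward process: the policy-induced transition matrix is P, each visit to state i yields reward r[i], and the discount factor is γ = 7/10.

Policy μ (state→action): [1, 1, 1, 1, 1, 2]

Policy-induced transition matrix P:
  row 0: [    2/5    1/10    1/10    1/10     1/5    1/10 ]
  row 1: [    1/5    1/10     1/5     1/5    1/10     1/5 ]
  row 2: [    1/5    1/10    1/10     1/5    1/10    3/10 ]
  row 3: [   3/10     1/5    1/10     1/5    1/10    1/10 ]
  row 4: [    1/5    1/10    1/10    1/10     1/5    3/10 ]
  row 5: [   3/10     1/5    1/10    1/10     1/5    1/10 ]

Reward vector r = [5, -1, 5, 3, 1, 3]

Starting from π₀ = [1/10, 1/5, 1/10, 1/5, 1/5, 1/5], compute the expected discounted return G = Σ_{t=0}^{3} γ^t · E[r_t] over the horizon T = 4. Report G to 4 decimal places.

G = 6.6886

t=0: π = [0.1000, 0.2000, 0.1000, 0.2000, 0.2000, 0.2000], E[r] = 2.2000, γ^t·E[r] = 2.200000, running G = 2.200000
t=1: π = [0.2600, 0.1400, 0.1200, 0.1500, 0.1500, 0.1800], E[r] = 2.9000, γ^t·E[r] = 2.030000, running G = 4.230000
t=2: π = [0.2850, 0.1330, 0.1140, 0.1410, 0.1590, 0.1680], E[r] = 2.9480, γ^t·E[r] = 1.444520, running G = 5.674520
t=3: π = [0.2879, 0.1309, 0.1133, 0.1388, 0.1612, 0.1679], E[r] = 2.9564, γ^t·E[r] = 1.014045, running G = 6.688565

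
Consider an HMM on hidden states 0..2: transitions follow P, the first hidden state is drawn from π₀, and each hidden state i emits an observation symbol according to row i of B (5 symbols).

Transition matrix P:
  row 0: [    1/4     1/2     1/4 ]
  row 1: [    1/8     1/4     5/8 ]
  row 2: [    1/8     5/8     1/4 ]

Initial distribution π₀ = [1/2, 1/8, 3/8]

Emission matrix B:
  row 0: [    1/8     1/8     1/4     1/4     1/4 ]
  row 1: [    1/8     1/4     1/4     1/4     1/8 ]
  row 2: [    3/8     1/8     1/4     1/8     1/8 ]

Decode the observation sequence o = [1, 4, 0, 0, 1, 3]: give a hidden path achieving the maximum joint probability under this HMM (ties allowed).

path = [0, 1, 2, 2, 1, 2]

t=0: δ = [6.250e-02, 3.125e-02, 4.688e-02]  (obs o_0=1)
t=1: δ = [3.906e-03, 3.906e-03, 2.441e-03]  ψ = [0, 0, 1]  (obs o_1=4)
t=2: δ = [1.221e-04, 2.441e-04, 9.155e-04]  ψ = [0, 0, 1]  (obs o_2=0)
t=3: δ = [1.431e-05, 7.153e-05, 8.583e-05]  ψ = [2, 2, 2]  (obs o_3=0)
t=4: δ = [1.341e-06, 1.341e-05, 5.588e-06]  ψ = [2, 2, 1]  (obs o_4=1)
t=5: δ = [4.191e-07, 8.731e-07, 1.048e-06]  ψ = [1, 2, 1]  (obs o_5=3)
backtrack: best end state = 2; path = [0, 1, 2, 2, 1, 2]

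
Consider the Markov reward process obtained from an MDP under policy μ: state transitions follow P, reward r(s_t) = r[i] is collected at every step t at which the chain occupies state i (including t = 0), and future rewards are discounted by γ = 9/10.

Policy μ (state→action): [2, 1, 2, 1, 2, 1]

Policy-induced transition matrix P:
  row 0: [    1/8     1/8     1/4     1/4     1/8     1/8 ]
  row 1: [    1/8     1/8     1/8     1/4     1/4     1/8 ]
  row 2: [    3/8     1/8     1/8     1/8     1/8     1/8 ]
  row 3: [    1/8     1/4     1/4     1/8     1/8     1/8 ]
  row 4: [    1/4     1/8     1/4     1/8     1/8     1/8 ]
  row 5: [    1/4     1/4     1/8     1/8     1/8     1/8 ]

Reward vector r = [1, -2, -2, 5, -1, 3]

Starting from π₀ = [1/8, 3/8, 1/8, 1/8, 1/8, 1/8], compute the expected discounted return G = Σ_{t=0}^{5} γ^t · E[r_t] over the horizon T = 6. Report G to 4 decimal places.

t=0: π = [0.1250, 0.3750, 0.1250, 0.1250, 0.1250, 0.1250], E[r] = 0.0000, γ^t·E[r] = 0.000000, running G = 0.000000
t=1: π = [0.1875, 0.1563, 0.1719, 0.1875, 0.1719, 0.1250], E[r] = 0.6719, γ^t·E[r] = 0.604688, running G = 0.604688
t=2: π = [0.2051, 0.1641, 0.1934, 0.1680, 0.1445, 0.1250], E[r] = 0.5605, γ^t·E[r] = 0.454043, running G = 1.058730
t=3: π = [0.2070, 0.1616, 0.1897, 0.1711, 0.1455, 0.1250], E[r] = 0.5896, γ^t·E[r] = 0.429818, running G = 1.488549
t=4: π = [0.2062, 0.1620, 0.1905, 0.1711, 0.1452, 0.1250], E[r] = 0.5865, γ^t·E[r] = 0.384794, running G = 1.873343
t=5: π = [0.2064, 0.1620, 0.1903, 0.1710, 0.1453, 0.1250], E[r] = 0.5866, γ^t·E[r] = 0.346409, running G = 2.219752

G = 2.2198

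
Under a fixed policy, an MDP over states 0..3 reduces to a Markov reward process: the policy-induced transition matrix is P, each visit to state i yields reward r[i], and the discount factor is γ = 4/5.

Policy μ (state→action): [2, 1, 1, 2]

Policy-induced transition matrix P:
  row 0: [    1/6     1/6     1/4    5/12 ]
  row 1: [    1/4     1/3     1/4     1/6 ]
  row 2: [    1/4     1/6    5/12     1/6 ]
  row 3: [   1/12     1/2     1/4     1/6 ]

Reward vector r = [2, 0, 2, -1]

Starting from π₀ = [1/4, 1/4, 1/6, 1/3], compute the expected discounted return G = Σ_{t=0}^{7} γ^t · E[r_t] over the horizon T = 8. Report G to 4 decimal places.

G = 2.8772

t=0: π = [0.2500, 0.2500, 0.1667, 0.3333], E[r] = 0.5000, γ^t·E[r] = 0.500000, running G = 0.500000
t=1: π = [0.1736, 0.3194, 0.2778, 0.2292], E[r] = 0.6736, γ^t·E[r] = 0.538889, running G = 1.038889
t=2: π = [0.1973, 0.2963, 0.2963, 0.2101], E[r] = 0.7772, γ^t·E[r] = 0.497407, running G = 1.536296
t=3: π = [0.1985, 0.2861, 0.2994, 0.2160], E[r] = 0.7799, γ^t·E[r] = 0.399284, running G = 1.935580
t=4: π = [0.1975, 0.2863, 0.2999, 0.2163], E[r] = 0.7784, γ^t·E[r] = 0.318833, running G = 2.254413
t=5: π = [0.1975, 0.2865, 0.3000, 0.2160], E[r] = 0.7789, γ^t·E[r] = 0.255238, running G = 2.509651
t=6: π = [0.1975, 0.2864, 0.3000, 0.2160], E[r] = 0.7790, γ^t·E[r] = 0.204217, running G = 2.713869
t=7: π = [0.1975, 0.2864, 0.3000, 0.2161], E[r] = 0.7790, γ^t·E[r] = 0.163371, running G = 2.877240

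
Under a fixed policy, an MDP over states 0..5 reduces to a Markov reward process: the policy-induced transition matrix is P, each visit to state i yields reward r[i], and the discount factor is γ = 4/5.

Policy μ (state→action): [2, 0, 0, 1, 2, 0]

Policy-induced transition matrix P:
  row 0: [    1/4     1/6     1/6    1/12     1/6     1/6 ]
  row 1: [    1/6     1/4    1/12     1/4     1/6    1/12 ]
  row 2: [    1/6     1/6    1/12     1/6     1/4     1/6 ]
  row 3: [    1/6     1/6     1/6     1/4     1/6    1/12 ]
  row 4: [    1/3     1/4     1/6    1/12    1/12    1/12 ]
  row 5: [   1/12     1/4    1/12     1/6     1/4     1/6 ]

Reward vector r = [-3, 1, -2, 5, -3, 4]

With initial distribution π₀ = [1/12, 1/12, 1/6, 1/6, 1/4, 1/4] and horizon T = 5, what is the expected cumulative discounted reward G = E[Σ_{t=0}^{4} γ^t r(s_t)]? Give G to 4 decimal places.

G = 0.9187

t=0: π = [0.0833, 0.0833, 0.1667, 0.1667, 0.2500, 0.2500], E[r] = 0.5833, γ^t·E[r] = 0.583333, running G = 0.583333
t=1: π = [0.1944, 0.2153, 0.1250, 0.1597, 0.1806, 0.1250], E[r] = 0.1389, γ^t·E[r] = 0.111111, running G = 0.694444
t=2: π = [0.2025, 0.2101, 0.1279, 0.1667, 0.1725, 0.1204], E[r] = 0.1441, γ^t·E[r] = 0.092222, running G = 0.786667
t=3: π = [0.2023, 0.2086, 0.1285, 0.1668, 0.1730, 0.1209], E[r] = 0.1436, γ^t·E[r] = 0.073506, running G = 0.860173
t=4: π = [0.2023, 0.2085, 0.1285, 0.1667, 0.1730, 0.1210], E[r] = 0.1429, γ^t·E[r] = 0.058520, running G = 0.918693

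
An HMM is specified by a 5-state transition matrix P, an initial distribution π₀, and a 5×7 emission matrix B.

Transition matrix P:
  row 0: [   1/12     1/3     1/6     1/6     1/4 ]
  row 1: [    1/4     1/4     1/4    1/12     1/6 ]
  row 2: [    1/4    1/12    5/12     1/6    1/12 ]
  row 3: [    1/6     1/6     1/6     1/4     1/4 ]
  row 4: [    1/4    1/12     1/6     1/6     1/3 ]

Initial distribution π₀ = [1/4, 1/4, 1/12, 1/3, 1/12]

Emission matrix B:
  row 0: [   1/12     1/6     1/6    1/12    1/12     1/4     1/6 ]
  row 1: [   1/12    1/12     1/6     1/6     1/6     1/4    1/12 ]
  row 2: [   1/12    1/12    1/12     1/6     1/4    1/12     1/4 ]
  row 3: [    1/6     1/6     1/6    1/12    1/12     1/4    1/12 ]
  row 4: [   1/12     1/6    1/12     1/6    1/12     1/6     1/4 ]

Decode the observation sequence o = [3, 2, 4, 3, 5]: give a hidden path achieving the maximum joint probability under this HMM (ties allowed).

t=0: δ = [2.083e-02, 4.167e-02, 1.389e-02, 2.778e-02, 1.389e-02]  (obs o_0=3)
t=1: δ = [1.736e-03, 1.736e-03, 8.681e-04, 1.157e-03, 5.787e-04]  ψ = [1, 1, 1, 3, 1]  (obs o_1=2)
t=2: δ = [3.617e-05, 9.645e-05, 1.085e-04, 2.411e-05, 3.617e-05]  ψ = [1, 0, 1, 0, 0]  (obs o_2=4)
t=3: δ = [2.261e-06, 4.019e-06, 7.535e-06, 1.507e-06, 2.679e-06]  ψ = [2, 1, 2, 2, 1]  (obs o_3=3)
t=4: δ = [4.710e-07, 2.512e-07, 2.616e-07, 3.140e-07, 1.488e-07]  ψ = [2, 1, 2, 2, 4]  (obs o_4=5)
backtrack: best end state = 0; path = [1, 1, 2, 2, 0]

path = [1, 1, 2, 2, 0]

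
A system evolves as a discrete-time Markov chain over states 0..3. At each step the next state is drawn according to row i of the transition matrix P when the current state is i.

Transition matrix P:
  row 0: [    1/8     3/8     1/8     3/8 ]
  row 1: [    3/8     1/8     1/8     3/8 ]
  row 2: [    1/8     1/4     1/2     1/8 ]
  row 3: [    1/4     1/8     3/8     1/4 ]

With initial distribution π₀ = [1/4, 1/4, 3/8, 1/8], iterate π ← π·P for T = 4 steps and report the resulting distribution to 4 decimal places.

t=0: π = [0.2500, 0.2500, 0.3750, 0.1250]
t=1: π = [0.2031, 0.2344, 0.2969, 0.2656]
t=2: π = [0.2168, 0.2129, 0.3027, 0.2676]
t=3: π = [0.2117, 0.2170, 0.3054, 0.2659]
t=4: π = [0.2125, 0.2161, 0.3060, 0.2654]

π = [0.2125, 0.2161, 0.3060, 0.2654]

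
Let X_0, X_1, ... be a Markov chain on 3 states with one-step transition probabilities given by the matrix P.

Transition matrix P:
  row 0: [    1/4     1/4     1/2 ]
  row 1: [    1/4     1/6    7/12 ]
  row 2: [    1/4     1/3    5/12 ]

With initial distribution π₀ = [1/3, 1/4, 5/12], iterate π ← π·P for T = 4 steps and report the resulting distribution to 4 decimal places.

t=0: π = [0.3333, 0.2500, 0.4167]
t=1: π = [0.2500, 0.2639, 0.4861]
t=2: π = [0.2500, 0.2685, 0.4815]
t=3: π = [0.2500, 0.2677, 0.4823]
t=4: π = [0.2500, 0.2679, 0.4821]

π = [0.2500, 0.2679, 0.4821]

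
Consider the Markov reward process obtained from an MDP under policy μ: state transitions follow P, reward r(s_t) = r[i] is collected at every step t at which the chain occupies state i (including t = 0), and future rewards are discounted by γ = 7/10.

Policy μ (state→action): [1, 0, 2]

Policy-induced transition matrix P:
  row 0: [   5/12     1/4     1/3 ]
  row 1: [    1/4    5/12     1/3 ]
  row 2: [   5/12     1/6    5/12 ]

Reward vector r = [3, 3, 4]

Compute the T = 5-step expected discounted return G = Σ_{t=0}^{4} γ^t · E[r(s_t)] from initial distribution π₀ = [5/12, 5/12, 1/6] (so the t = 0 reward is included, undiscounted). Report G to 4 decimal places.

t=0: π = [0.4167, 0.4167, 0.1667], E[r] = 3.1667, γ^t·E[r] = 3.166667, running G = 3.166667
t=1: π = [0.3472, 0.3056, 0.3472], E[r] = 3.3472, γ^t·E[r] = 2.343056, running G = 5.509722
t=2: π = [0.3657, 0.2720, 0.3623], E[r] = 3.3623, γ^t·E[r] = 1.647512, running G = 7.157234
t=3: π = [0.3713, 0.2651, 0.3635], E[r] = 3.3635, γ^t·E[r] = 1.153688, running G = 8.310922
t=4: π = [0.3725, 0.2639, 0.3636], E[r] = 3.3636, γ^t·E[r] = 0.807607, running G = 9.118529

G = 9.1185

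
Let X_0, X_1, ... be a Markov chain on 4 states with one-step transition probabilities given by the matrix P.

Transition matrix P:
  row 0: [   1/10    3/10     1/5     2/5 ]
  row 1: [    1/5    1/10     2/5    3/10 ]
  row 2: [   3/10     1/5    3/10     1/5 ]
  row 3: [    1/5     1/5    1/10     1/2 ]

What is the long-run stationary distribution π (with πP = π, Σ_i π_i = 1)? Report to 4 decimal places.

π = [0.2023, 0.2002, 0.2254, 0.3721]

Balance equations π_j = Σ_i π_i·P[i][j]:
  π_0 = 1/10·π_0 + 1/5·π_1 + 3/10·π_2 + 1/5·π_3
  π_1 = 3/10·π_0 + 1/10·π_1 + 1/5·π_2 + 1/5·π_3
  π_2 = 1/5·π_0 + 2/5·π_1 + 3/10·π_2 + 1/10·π_3
  normalize: π_0 + π_1 + π_2 + π_3 = 1
Solving the linear system gives exactly π = [193/954, 191/954, 215/954, 355/954].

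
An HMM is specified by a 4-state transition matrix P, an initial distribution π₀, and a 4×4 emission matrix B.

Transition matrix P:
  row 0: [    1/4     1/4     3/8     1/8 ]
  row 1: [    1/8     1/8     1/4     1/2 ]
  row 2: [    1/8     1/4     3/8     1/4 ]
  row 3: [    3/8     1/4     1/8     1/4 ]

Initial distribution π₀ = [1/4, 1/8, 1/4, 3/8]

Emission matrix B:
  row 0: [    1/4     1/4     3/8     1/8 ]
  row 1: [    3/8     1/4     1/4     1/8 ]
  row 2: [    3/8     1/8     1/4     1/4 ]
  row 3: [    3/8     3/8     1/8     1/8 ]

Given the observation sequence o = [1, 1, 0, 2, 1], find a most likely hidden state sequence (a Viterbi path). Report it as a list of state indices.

path = [3, 0, 2, 1, 3]

t=0: δ = [6.250e-02, 3.125e-02, 3.125e-02, 1.406e-01]  (obs o_0=1)
t=1: δ = [1.318e-02, 8.789e-03, 2.930e-03, 1.318e-02]  ψ = [3, 3, 0, 3]  (obs o_1=1)
t=2: δ = [1.236e-03, 1.236e-03, 1.854e-03, 1.648e-03]  ψ = [3, 0, 0, 1]  (obs o_2=0)
t=3: δ = [2.317e-04, 1.159e-04, 1.738e-04, 7.725e-05]  ψ = [3, 2, 2, 1]  (obs o_3=2)
t=4: δ = [1.448e-05, 1.448e-05, 1.086e-05, 2.173e-05]  ψ = [0, 0, 0, 1]  (obs o_4=1)
backtrack: best end state = 3; path = [3, 0, 2, 1, 3]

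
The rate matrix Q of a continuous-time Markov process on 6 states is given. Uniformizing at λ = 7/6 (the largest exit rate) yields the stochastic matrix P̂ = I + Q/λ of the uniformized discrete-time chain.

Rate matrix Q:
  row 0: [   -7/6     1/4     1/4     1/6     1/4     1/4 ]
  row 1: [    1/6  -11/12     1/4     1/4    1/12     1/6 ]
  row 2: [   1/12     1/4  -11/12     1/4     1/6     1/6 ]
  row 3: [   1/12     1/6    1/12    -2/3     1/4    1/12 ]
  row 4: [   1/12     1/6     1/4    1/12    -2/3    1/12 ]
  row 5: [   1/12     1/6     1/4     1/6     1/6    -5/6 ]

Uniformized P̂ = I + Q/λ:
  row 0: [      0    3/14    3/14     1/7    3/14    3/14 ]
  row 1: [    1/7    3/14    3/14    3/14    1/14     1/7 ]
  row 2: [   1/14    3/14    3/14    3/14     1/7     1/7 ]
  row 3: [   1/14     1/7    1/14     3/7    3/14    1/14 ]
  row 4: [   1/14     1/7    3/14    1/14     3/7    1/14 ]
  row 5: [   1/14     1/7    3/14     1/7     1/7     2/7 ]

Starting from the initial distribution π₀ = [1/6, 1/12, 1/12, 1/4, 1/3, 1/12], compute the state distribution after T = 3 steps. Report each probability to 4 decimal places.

π = [0.0781, 0.1740, 0.1848, 0.2114, 0.2152, 0.1365]

t=0: π = [0.1667, 0.0833, 0.0833, 0.2500, 0.3333, 0.0833]
t=1: π = [0.0655, 0.1667, 0.1786, 0.2024, 0.2619, 0.1250]
t=2: π = [0.0787, 0.1722, 0.1854, 0.2066, 0.2249, 0.1322]
t=3: π = [0.0781, 0.1740, 0.1848, 0.2114, 0.2152, 0.1365]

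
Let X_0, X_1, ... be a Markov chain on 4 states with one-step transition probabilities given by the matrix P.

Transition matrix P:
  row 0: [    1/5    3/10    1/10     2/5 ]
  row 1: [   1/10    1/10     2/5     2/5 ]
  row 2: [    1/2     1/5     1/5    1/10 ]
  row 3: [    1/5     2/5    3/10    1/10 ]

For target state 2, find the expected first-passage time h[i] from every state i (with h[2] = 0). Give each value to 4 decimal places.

h = [4.0945, 3.0709, 0.0000, 3.3858]

First-step conditioning: h[2] = 0; for i ≠ 2, h[i] = 1 + Σ_k P[i][k]·h[k].
  h[0] = 1 + 1/5·h[0] + 3/10·h[1] + 2/5·h[3]
  h[1] = 1 + 1/10·h[0] + 1/10·h[1] + 2/5·h[3]
  h[3] = 1 + 1/5·h[0] + 2/5·h[1] + 1/10·h[3]
Solving the 3×3 linear system over states ≠ 2 gives exactly h = [520/127, 390/127, 0, 430/127] (h[2] = 0 is the target).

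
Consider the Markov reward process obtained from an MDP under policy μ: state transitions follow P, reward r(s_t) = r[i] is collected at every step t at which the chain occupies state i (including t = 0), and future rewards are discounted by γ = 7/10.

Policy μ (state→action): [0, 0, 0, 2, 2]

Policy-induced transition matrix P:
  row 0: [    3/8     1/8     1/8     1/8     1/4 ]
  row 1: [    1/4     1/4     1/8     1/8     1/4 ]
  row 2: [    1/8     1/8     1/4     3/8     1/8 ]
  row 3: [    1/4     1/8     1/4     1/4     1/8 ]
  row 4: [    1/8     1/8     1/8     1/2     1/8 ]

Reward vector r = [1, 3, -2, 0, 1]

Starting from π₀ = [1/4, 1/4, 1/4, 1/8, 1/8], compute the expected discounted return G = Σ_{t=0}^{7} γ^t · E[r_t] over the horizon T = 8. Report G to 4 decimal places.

G = 1.6972

t=0: π = [0.2500, 0.2500, 0.2500, 0.1250, 0.1250], E[r] = 0.6250, γ^t·E[r] = 0.625000, running G = 0.625000
t=1: π = [0.2344, 0.1563, 0.1719, 0.2500, 0.1875], E[r] = 0.5469, γ^t·E[r] = 0.382813, running G = 1.007813
t=2: π = [0.2344, 0.1445, 0.1777, 0.2695, 0.1738], E[r] = 0.4863, γ^t·E[r] = 0.238301, running G = 1.246113
t=3: π = [0.2354, 0.1431, 0.1809, 0.2683, 0.1724], E[r] = 0.4751, γ^t·E[r] = 0.162958, running G = 1.409072
t=4: π = [0.2353, 0.1429, 0.1812, 0.2684, 0.1723], E[r] = 0.4739, γ^t·E[r] = 0.113785, running G = 1.522857
t=5: π = [0.2352, 0.1429, 0.1812, 0.2685, 0.1723], E[r] = 0.4737, γ^t·E[r] = 0.079612, running G = 1.602469
t=6: π = [0.2352, 0.1429, 0.1812, 0.2685, 0.1723], E[r] = 0.4736, γ^t·E[r] = 0.055724, running G = 1.658193
t=7: π = [0.2352, 0.1429, 0.1812, 0.2685, 0.1723], E[r] = 0.4736, γ^t·E[r] = 0.039006, running G = 1.697199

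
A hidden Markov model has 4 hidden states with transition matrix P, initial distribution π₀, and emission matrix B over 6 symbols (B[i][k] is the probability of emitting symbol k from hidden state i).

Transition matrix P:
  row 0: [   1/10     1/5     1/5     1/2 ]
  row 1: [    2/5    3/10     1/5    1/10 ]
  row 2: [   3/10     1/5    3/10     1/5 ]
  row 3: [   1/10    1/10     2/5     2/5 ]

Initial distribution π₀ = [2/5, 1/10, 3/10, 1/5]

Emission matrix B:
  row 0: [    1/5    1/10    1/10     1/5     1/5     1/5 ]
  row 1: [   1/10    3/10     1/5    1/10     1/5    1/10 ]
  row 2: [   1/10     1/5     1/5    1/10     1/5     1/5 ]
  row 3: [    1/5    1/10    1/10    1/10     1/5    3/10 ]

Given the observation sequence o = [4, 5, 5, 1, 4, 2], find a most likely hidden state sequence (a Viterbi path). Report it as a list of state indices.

path = [0, 3, 3, 2, 2, 2]

t=0: δ = [8.000e-02, 2.000e-02, 6.000e-02, 4.000e-02]  (obs o_0=4)
t=1: δ = [3.600e-03, 1.600e-03, 3.600e-03, 1.200e-02]  ψ = [2, 0, 2, 0]  (obs o_1=5)
t=2: δ = [2.400e-04, 1.200e-04, 9.600e-04, 1.440e-03]  ψ = [3, 3, 3, 3]  (obs o_2=5)
t=3: δ = [2.880e-05, 5.760e-05, 1.152e-04, 5.760e-05]  ψ = [2, 2, 3, 3]  (obs o_3=1)
t=4: δ = [6.912e-06, 4.608e-06, 6.912e-06, 4.608e-06]  ψ = [2, 2, 2, 2]  (obs o_4=4)
t=5: δ = [2.074e-07, 2.765e-07, 4.147e-07, 3.456e-07]  ψ = [2, 0, 2, 0]  (obs o_5=2)
backtrack: best end state = 2; path = [0, 3, 3, 2, 2, 2]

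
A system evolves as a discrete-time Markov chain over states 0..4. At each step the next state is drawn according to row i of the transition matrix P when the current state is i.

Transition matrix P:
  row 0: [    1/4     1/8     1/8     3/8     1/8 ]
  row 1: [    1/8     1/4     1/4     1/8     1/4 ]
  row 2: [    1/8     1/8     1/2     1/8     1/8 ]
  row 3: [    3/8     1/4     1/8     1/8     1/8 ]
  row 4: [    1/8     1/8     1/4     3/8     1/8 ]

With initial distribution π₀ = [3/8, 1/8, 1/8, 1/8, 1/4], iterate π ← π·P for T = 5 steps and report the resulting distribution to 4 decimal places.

t=0: π = [0.3750, 0.1250, 0.1250, 0.1250, 0.2500]
t=1: π = [0.2031, 0.1563, 0.2188, 0.2813, 0.1406]
t=2: π = [0.2207, 0.1797, 0.2441, 0.2109, 0.1445]
t=3: π = [0.2053, 0.1738, 0.2571, 0.2163, 0.1475]
t=4: π = [0.2047, 0.1738, 0.2616, 0.2132, 0.1467]
t=5: π = [0.2039, 0.1734, 0.2631, 0.2129, 0.1467]

π = [0.2039, 0.1734, 0.2631, 0.2129, 0.1467]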